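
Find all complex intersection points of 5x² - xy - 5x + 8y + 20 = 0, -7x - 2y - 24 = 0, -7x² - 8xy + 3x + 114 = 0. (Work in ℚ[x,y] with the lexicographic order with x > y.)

Compute a lex Gröbner basis by Buchberger's algorithm.
f_1 = 5x² - xy - 5x + 8y + 20, LT = x².
f_2 = -7x - 2y - 24, LT = x.
f_3 = -7x² - 8xy + 3x + 114, LT = x².

S(f_1,f_2): lcm = x². S = -17/35xy - 31/7x + 8/5y + 4.
  leading term xy: subtract (17/245y)·f_2 from -17/35xy - 31/7x + 8/5y + 4 → -31/7x + 34/245y² + 160/49y + 4
  leading term x: subtract (31/49)·f_2 from -31/7x + 34/245y² + 160/49y + 4 → 34/245y² + 222/49y + 940/49
  leading term y²: no divisor's leading term divides it; move 34/245y² to the remainder.
  leading term y: no divisor's leading term divides it; move 222/49y to the remainder.
  leading term 1: no divisor's leading term divides it; move 940/49 to the remainder.
  remainder 34/245y² + 222/49y + 940/49 ≠ 0; add h_4 = 34/245y² + 222/49y + 940/49 to the basis.

S(f_1,f_3): lcm = x². S = -47/35xy - 4/7x + 8/5y + 142/7.
  leading term xy: subtract (47/245y)·f_2 from -47/35xy - 4/7x + 8/5y + 142/7 → -4/7x + 94/245y² + 304/49y + 142/7
  leading term x: subtract (4/49)·f_2 from -4/7x + 94/245y² + 304/49y + 142/7 → 94/245y² + 312/49y + 1090/49
  leading term y²: subtract (47/17)·h_4 from 94/245y² + 312/49y + 1090/49 → -5130/833y - 25650/833
  leading term y: no divisor's leading term divides it; move -5130/833y to the remainder.
  leading term 1: no divisor's leading term divides it; move -25650/833 to the remainder.
  remainder -5130/833y - 25650/833 ≠ 0; add h_5 = -5130/833y - 25650/833 to the basis.

The other S-polynomials (S(f_2,f_3), S(f_1,h_4), S(f_2,h_4), S(f_3,h_4), S(f_1,h_5), S(f_2,h_5), S(f_3,h_5), S(h_4,h_5)) all reduce to 0 modulo the current basis, so we have a Gröbner basis.
Inter-reduce: drop elements whose leading term is divisible by another's, tail-reduce, and make monic.
Reduced Gröbner basis: {x + 2, y + 5}.

From the last basis element, y + 5 = 0, so y takes values in {-5}. Each choice, substituted upward through the basis, yields the corresponding point(s) of the solution set.
  y = -5: the earlier basis element becomes x + 2 = 0, giving x = -2 — point (-2, -5).
Each listed point satisfies every original equation (direct substitution).

{(-2, -5)}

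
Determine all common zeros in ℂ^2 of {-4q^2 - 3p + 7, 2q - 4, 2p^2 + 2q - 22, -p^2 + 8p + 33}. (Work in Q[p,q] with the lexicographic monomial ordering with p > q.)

{(-3, 2)}

Compute a lex Gröbner basis by Buchberger's algorithm.
f_1 = -3p - 4q^2 + 7, LT = p.
f_2 = 2q - 4, LT = q.
f_3 = 2p^2 + 2q - 22, LT = p^2.
f_4 = -p^2 + 8p + 33, LT = p^2.

S(f_1,f_2): leading monomials are coprime, so the S-polynomial reduces to 0 (Buchberger's first criterion).
S(f_1,f_3): lcm = p^2. S = 4/3pq^2 - 7/3p - q + 11.
  leading term pq^2: subtract (-4/9q^2)·f_1 from 4/3pq^2 - 7/3p - q + 11 → -7/3p - 16/9q^4 + 28/9q^2 - q + 11
  leading term p: subtract (7/9)·f_1 from -7/3p - 16/9q^4 + 28/9q^2 - q + 11 → -16/9q^4 + 56/9q^2 - q + 50/9
  leading term q^4: subtract (-8/9q^3)·f_2 from -16/9q^4 + 56/9q^2 - q + 50/9 → -32/9q^3 + 56/9q^2 - q + 50/9
  leading term q^3: subtract (-16/9q^2)·f_2 from -32/9q^3 + 56/9q^2 - q + 50/9 → -8/9q^2 - q + 50/9
  leading term q^2: subtract (-4/9q)·f_2 from -8/9q^2 - q + 50/9 → -25/9q + 50/9
  leading term q: subtract (-25/18)·f_2 from -25/9q + 50/9 → 0
  remainder 0.

S(f_1,f_4): lcm = p^2. S = 4/3pq^2 + 17/3p + 33.
  leading term pq^2: subtract (-4/9q^2)·f_1 from 4/3pq^2 + 17/3p + 33 → 17/3p - 16/9q^4 + 28/9q^2 + 33
  leading term p: subtract (-17/9)·f_1 from 17/3p - 16/9q^4 + 28/9q^2 + 33 → -16/9q^4 - 40/9q^2 + 416/9
  leading term q^4: subtract (-8/9q^3)·f_2 from -16/9q^4 - 40/9q^2 + 416/9 → -32/9q^3 - 40/9q^2 + 416/9
  leading term q^3: subtract (-16/9q^2)·f_2 from -32/9q^3 - 40/9q^2 + 416/9 → -104/9q^2 + 416/9
  leading term q^2: subtract (-52/9q)·f_2 from -104/9q^2 + 416/9 → -208/9q + 416/9
  leading term q: subtract (-104/9)·f_2 from -208/9q + 416/9 → 0
  remainder 0.

S(f_2,f_3): leading monomials are coprime, so the S-polynomial reduces to 0 (Buchberger's first criterion).
S(f_2,f_4): leading monomials are coprime, so the S-polynomial reduces to 0 (Buchberger's first criterion).
S(f_3,f_4): lcm = p^2. S = 8p + q + 22.
  leading term p: subtract (-8/3)·f_1 from 8p + q + 22 → -32/3q^2 + q + 122/3
  leading term q^2: subtract (-16/3q)·f_2 from -32/3q^2 + q + 122/3 → -61/3q + 122/3
  leading term q: subtract (-61/6)·f_2 from -61/3q + 122/3 → 0
  remainder 0.

Every S-polynomial of the final basis reduces to 0, so we have a Gröbner basis.
Inter-reduce: drop elements whose leading term is divisible by another's, tail-reduce, and make monic.
Reduced Gröbner basis: {p + 3, q - 2}.

From the last basis element, q - 2 = 0, so q takes values in {2}. Each choice, substituted upward through the basis, yields the corresponding point(s) of the solution set.
  q = 2: the earlier basis element becomes p + 3 = 0, giving p = -3 — point (-3, 2).
Check: every point annihilates each of the original generators.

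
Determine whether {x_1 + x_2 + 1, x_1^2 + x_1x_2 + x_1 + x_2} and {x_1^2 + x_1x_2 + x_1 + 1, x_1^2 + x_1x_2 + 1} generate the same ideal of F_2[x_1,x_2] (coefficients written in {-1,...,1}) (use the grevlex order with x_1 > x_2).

Two ideals are equal iff their reduced Gröbner bases coincide (the reduced basis is unique for a fixed ordering).
Buchberger on the first generating set:
f_1 = x_1 + x_2 + 1, LT = x_1.
f_2 = x_1^2 + x_1x_2 + x_1 + x_2, LT = x_1^2.

S(f_1,f_2): lcm = x_1^2. S = x_2.
  leading term x_2: no divisor's leading term divides it; move x_2 to the remainder.
  remainder x_2 ≠ 0; add g_3 = x_2 to the basis.

The other S-polynomials (S(f_1,g_3), S(f_2,g_3)) all reduce to 0 modulo the current basis, so we have a Gröbner basis.
Inter-reduce: drop elements whose leading term is divisible by another's, tail-reduce, and make monic.
Reduced Gröbner basis: {x_1 + 1, x_2}.

Buchberger on the second generating set:
h_1 = x_1^2 + x_1x_2 + x_1 + 1, LT = x_1^2.
h_2 = x_1^2 + x_1x_2 + 1, LT = x_1^2.

S(h_1,h_2): lcm = x_1^2. S = x_1.
  leading term x_1: no divisor's leading term divides it; move x_1 to the remainder.
  remainder x_1 ≠ 0; add k_3 = x_1 to the basis.

S(h_1,k_3): lcm = x_1^2. S = x_1x_2 + x_1 + 1.
  leading term x_1x_2: subtract (x_2)·k_3 from x_1x_2 + x_1 + 1 → x_1 + 1
  leading term x_1: subtract (1)·k_3 from x_1 + 1 → 1
  leading term 1: no divisor's leading term divides it; move 1 to the remainder.
  remainder 1 ≠ 0; add k_4 = 1 to the basis.

The other S-polynomials (S(h_2,k_3), S(h_1,k_4), S(h_2,k_4), S(k_3,k_4)) all reduce to 0 modulo the current basis, so we have a Gröbner basis.
Inter-reduce: drop elements whose leading term is divisible by another's, tail-reduce, and make monic.
Reduced Gröbner basis: {1}.

Since the reduced bases disagree, the two ideals are not the same.

No, the ideals differ.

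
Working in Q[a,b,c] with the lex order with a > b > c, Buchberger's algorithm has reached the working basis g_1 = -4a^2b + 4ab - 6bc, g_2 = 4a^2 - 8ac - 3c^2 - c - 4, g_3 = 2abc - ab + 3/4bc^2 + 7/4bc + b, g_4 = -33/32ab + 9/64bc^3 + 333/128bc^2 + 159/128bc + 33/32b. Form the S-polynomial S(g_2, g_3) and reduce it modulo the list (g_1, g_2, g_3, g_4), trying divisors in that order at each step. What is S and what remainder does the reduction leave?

S(g_2, g_3) = 1/2a^2b - 19/8abc^2 - 7/8abc - 1/2ab - 3/4bc^3 - 1/4bc^2 - bc; remainder on division = 0.

lcm(LM(g_2), LM(g_3)) = a^2bc.
S = (lcm/LT(g_2))·g_2 − (lcm/LT(g_3))·g_3 = 1/2a^2b - 19/8abc^2 - 7/8abc - 1/2ab - 3/4bc^3 - 1/4bc^2 - bc.
Reduce S modulo (g_1, g_2, g_3, g_4) in that order:
  leading term a^2b: subtract (-1/8)·g_1 from 1/2a^2b - 19/8abc^2 - 7/8abc - 1/2ab - 3/4bc^3 - 1/4bc^2 - bc → -19/8abc^2 - 7/8abc - 3/4bc^3 - 1/4bc^2 - 7/4bc
  leading term abc^2: subtract (-19/16c)·g_3 from -19/8abc^2 - 7/8abc - 3/4bc^3 - 1/4bc^2 - 7/4bc → -33/16abc + 9/64bc^3 + 117/64bc^2 - 9/16bc
  leading term abc: subtract (-33/32)·g_3 from -33/16abc + 9/64bc^3 + 117/64bc^2 - 9/16bc → -33/32ab + 9/64bc^3 + 333/128bc^2 + 159/128bc + 33/32b
  leading term ab: subtract (1)·g_4 from -33/32ab + 9/64bc^3 + 333/128bc^2 + 159/128bc + 33/32b → 0
The remainder is 0, so this S-polynomial contributes no new basis element.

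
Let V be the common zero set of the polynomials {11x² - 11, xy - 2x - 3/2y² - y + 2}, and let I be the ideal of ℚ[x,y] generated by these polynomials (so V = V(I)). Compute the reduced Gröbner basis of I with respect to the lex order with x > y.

G = {x + ⅜y³ + 5/4y² - 1, y⁴ + 4/3y³ - 8/3y²}

f_1 = 11x² - 11, LT = x².
f_2 = xy - 2x - 3/2y² - y + 2, LT = xy.

S(f_1,f_2): lcm = x²y. S = 2x² + 3/2xy² + xy - 2x - y.
  leading term x²: subtract (2/11)·f_1 from 2x² + 3/2xy² + xy - 2x - y → 3/2xy² + xy - 2x - y + 2
  leading term xy²: subtract (3/2y)·f_2 from 3/2xy² + xy - 2x - y + 2 → 4xy - 2x + 9/4y³ + 3/2y² - 4y + 2
  leading term xy: subtract (4)·f_2 from 4xy - 2x + 9/4y³ + 3/2y² - 4y + 2 → 6x + 9/4y³ + 15/2y² - 6
  leading term x: no divisor's leading term divides it; move 6x to the remainder.
  leading term y³: no divisor's leading term divides it; move 9/4y³ to the remainder.
  leading term y²: no divisor's leading term divides it; move 15/2y² to the remainder.
  leading term 1: no divisor's leading term divides it; move -6 to the remainder.
  remainder 6x + 9/4y³ + 15/2y² - 6 ≠ 0; add g_3 = 6x + 9/4y³ + 15/2y² - 6 to the basis.

S(f_1,g_3): lcm = x². S = -⅜xy³ - 5/4xy² + x - 1.
  leading term xy³: subtract (-⅜y²)·f_2 from -⅜xy³ - 5/4xy² + x - 1 → -2xy² + x - 9/16y⁴ - ⅜y³ + ¾y² - 1
  leading term xy²: subtract (-2y)·f_2 from -2xy² + x - 9/16y⁴ - ⅜y³ + ¾y² - 1 → -4xy + x - 9/16y⁴ - 27/8y³ - 5/4y² + 4y - 1
  leading term xy: subtract (-4)·f_2 from -4xy + x - 9/16y⁴ - 27/8y³ - 5/4y² + 4y - 1 → -7x - 9/16y⁴ - 27/8y³ - 29/4y² + 7
  leading term x: subtract (-7/6)·g_3 from -7x - 9/16y⁴ - 27/8y³ - 29/4y² + 7 → -9/16y⁴ - ¾y³ + 3/2y²
  leading term y⁴: no divisor's leading term divides it; move -9/16y⁴ to the remainder.
  leading term y³: no divisor's leading term divides it; move -¾y³ to the remainder.
  leading term y²: no divisor's leading term divides it; move 3/2y² to the remainder.
  remainder -9/16y⁴ - ¾y³ + 3/2y² ≠ 0; add g_4 = -9/16y⁴ - ¾y³ + 3/2y² to the basis.

The other S-polynomials (S(f_2,g_3), S(f_1,g_4), S(f_2,g_4), S(g_3,g_4)) all reduce to 0 modulo the current basis, so we have a Gröbner basis.
Inter-reduce: drop elements whose leading term is divisible by another's, tail-reduce, and make monic.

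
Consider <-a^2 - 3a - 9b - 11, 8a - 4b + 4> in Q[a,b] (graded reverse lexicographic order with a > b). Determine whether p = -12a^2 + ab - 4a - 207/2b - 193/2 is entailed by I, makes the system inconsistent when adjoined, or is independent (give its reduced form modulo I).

-12a^2 + ab - 4a - 207/2b - 193/2 lies in I (it reduces to 0).

First compute the reduced Gröbner basis of I by Buchberger's algorithm.
f_1 = -a^2 - 3a - 9b - 11, LT = a^2.
f_2 = 8a - 4b + 4, LT = a.

S(f_1,f_2): lcm = a^2. S = 1/2ab + 5/2a + 9b + 11.
  reduce S modulo (f_1, f_2):
  remainder 1/4b^2 + 10b + 39/4 ≠ 0; add h_3 = 1/4b^2 + 10b + 39/4 to the basis.

The other S-polynomials (S(f_1,h_3), S(f_2,h_3)) all reduce to 0 modulo the current basis, so we have a Gröbner basis.
Inter-reduce: drop elements whose leading term is divisible by another's, tail-reduce, and make monic.
Reduced Gröbner basis: {b^2 + 40b + 39, a - 1/2b + 1/2}.
Label its elements g_1 = b^2 + 40b + 39, g_2 = a - 1/2b + 1/2.

Reduce p = -12a^2 + ab - 4a - 207/2b - 193/2 modulo G:
  leading term a^2: subtract (-12a)·g_2 from -12a^2 + ab - 4a - 207/2b - 193/2 → -5ab + 2a - 207/2b - 193/2
  leading term ab: subtract (-5b)·g_2 from -5ab + 2a - 207/2b - 193/2 → -5/2b^2 + 2a - 101b - 193/2
  leading term b^2: subtract (-5/2)·g_1 from -5/2b^2 + 2a - 101b - 193/2 → 2a - b + 1
  leading term a: subtract (2)·g_2 from 2a - b + 1 → 0
  normal form = 0.
Since the normal form is 0, p ∈ I.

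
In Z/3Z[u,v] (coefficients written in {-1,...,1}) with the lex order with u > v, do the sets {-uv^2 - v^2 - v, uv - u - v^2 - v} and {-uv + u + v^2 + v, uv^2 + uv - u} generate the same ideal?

Yes, the ideals are equal.

For a fixed monomial order, each ideal has a unique reduced Gröbner basis; comparing bases decides equality.
Buchberger on the first generating set:
f_1 = -uv^2 - v^2 - v, LT = uv^2.
f_2 = uv - u - v^2 - v, LT = uv.

S(f_1,f_2): lcm = uv^2. S = uv + v^3 - v^2 + v.
  leading term uv: subtract (1)·f_2 from uv + v^3 - v^2 + v → u + v^3 - v
  leading term u: no divisor's leading term divides it; move u to the remainder.
  leading term v^3: no divisor's leading term divides it; move v^3 to the remainder.
  leading term v: no divisor's leading term divides it; move -v to the remainder.
  remainder u + v^3 - v ≠ 0; add g_3 = u + v^3 - v to the basis.

S(f_1,g_3): lcm = uv^2. S = -v^5 + v^3 + v^2 + v.
  leading term v^5: no divisor's leading term divides it; move -v^5 to the remainder.
  leading term v^3: no divisor's leading term divides it; move v^3 to the remainder.
  leading term v^2: no divisor's leading term divides it; move v^2 to the remainder.
  leading term v: no divisor's leading term divides it; move v to the remainder.
  remainder -v^5 + v^3 + v^2 + v ≠ 0; add g_4 = -v^5 + v^3 + v^2 + v to the basis.

S(f_2,g_3): lcm = uv. S = -u - v^4 - v.
  leading term u: subtract (-1)·g_3 from -u - v^4 - v → -v^4 + v^3 + v
  leading term v^4: no divisor's leading term divides it; move -v^4 to the remainder.
  leading term v^3: no divisor's leading term divides it; move v^3 to the remainder.
  leading term v: no divisor's leading term divides it; move v to the remainder.
  remainder -v^4 + v^3 + v ≠ 0; add g_5 = -v^4 + v^3 + v to the basis.

The other S-polynomials (S(f_1,g_4), S(f_2,g_4), S(g_3,g_4), S(f_1,g_5), S(f_2,g_5), S(g_3,g_5), S(g_4,g_5)) all reduce to 0 modulo the current basis, so we have a Gröbner basis.
Inter-reduce: drop elements whose leading term is divisible by another's, tail-reduce, and make monic.
Reduced Gröbner basis: {u + v^3 - v, v^4 - v^3 - v}.

Buchberger on the second generating set:
h_1 = -uv + u + v^2 + v, LT = uv.
h_2 = uv^2 + uv - u, LT = uv^2.

S(h_1,h_2): lcm = uv^2. S = uv + u - v^3 - v^2.
  leading term uv: subtract (-1)·h_1 from uv + u - v^3 - v^2 → -u - v^3 + v
  leading term u: no divisor's leading term divides it; move -u to the remainder.
  leading term v^3: no divisor's leading term divides it; move -v^3 to the remainder.
  leading term v: no divisor's leading term divides it; move v to the remainder.
  remainder -u - v^3 + v ≠ 0; add k_3 = -u - v^3 + v to the basis.

S(h_1,k_3): lcm = uv. S = -u - v^4 - v.
  leading term u: subtract (1)·k_3 from -u - v^4 - v → -v^4 + v^3 + v
  leading term v^4: no divisor's leading term divides it; move -v^4 to the remainder.
  leading term v^3: no divisor's leading term divides it; move v^3 to the remainder.
  leading term v: no divisor's leading term divides it; move v to the remainder.
  remainder -v^4 + v^3 + v ≠ 0; add k_4 = -v^4 + v^3 + v to the basis.

The other S-polynomials (S(h_2,k_3), S(h_1,k_4), S(h_2,k_4), S(k_3,k_4)) all reduce to 0 modulo the current basis, so we have a Gröbner basis.
Inter-reduce: drop elements whose leading term is divisible by another's, tail-reduce, and make monic.
Reduced Gröbner basis: {u + v^3 - v, v^4 - v^3 - v}.

Same reduced basis, so the two generating sets span the same ideal.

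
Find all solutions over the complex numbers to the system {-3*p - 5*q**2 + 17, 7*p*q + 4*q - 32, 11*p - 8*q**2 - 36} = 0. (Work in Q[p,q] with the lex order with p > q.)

Compute a lex Gröbner basis by Buchberger's algorithm.
f_1 = -3*p - 5*q**2 + 17, LT = p.
f_2 = 7*p*q + 4*q - 32, LT = p*q.
f_3 = 11*p - 8*q**2 - 36, LT = p.

S(f_1,f_2): lcm = p*q. S = 5/3*q**3 - 131/21*q + 32/7.
  leading term q**3: no divisor's leading term divides it; move 5/3*q**3 to the remainder.
  leading term q: no divisor's leading term divides it; move -131/21*q to the remainder.
  leading term 1: no divisor's leading term divides it; move 32/7 to the remainder.
  remainder 5/3*q**3 - 131/21*q + 32/7 ≠ 0; add h_4 = 5/3*q**3 - 131/21*q + 32/7 to the basis.

S(f_1,f_3): lcm = p. S = 79/33*q**2 - 79/33.
  leading term q**2: no divisor's leading term divides it; move 79/33*q**2 to the remainder.
  leading term 1: no divisor's leading term divides it; move -79/33 to the remainder.
  remainder 79/33*q**2 - 79/33 ≠ 0; add h_5 = 79/33*q**2 - 79/33 to the basis.

S(f_2,f_3): lcm = p*q. S = 8/11*q**3 + 296/77*q - 32/7.
  leading term q**3: subtract (24/55)·h_4 from 8/11*q**3 + 296/77*q - 32/7 → 2528/385*q - 2528/385
  leading term q: no divisor's leading term divides it; move 2528/385*q to the remainder.
  leading term 1: no divisor's leading term divides it; move -2528/385 to the remainder.
  remainder 2528/385*q - 2528/385 ≠ 0; add h_6 = 2528/385*q - 2528/385 to the basis.

The other S-polynomials (S(f_1,h_4), S(f_2,h_4), S(f_3,h_4), S(f_1,h_5), S(f_2,h_5), S(f_3,h_5), S(h_4,h_5), S(f_1,h_6), S(f_2,h_6), S(f_3,h_6), S(h_4,h_6), S(h_5,h_6)) all reduce to 0 modulo the current basis, so we have a Gröbner basis.
Inter-reduce: drop elements whose leading term is divisible by another's, tail-reduce, and make monic.
Reduced Gröbner basis: {p - 4, q - 1}.

The lex basis is triangular: the last element involves only q. Solving q - 1 = 0 gives q ∈ {1}; substituting each value into the earlier elements determines the remaining variables.
  q = 1: the earlier basis element becomes p - 4 = 0, giving p = 4 — point (4, 1).
This is the nonlinear analogue of row-reducing a linear system.

{(4, 1)}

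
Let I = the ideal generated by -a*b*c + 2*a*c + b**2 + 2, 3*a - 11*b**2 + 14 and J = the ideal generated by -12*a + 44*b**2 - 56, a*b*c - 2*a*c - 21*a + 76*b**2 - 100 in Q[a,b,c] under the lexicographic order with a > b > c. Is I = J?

Since reduced Gröbner bases are canonical representatives of ideals under a given ordering, it suffices to compute and compare them.
Buchberger on the first generating set:
f_1 = -a*b*c + 2*a*c + b**2 + 2, LT = a*b*c.
f_2 = 3*a - 11*b**2 + 14, LT = a.

S(f_1,f_2): lcm = a*b*c. S = -2*a*c + 11/3*b**3*c - b**2 - 14/3*b*c - 2.
  reduce S modulo (f_1, f_2):
  remainder 11/3*b**3*c - 22/3*b**2*c - b**2 - 14/3*b*c + 28/3*c - 2 ≠ 0; add g_3 = 11/3*b**3*c - 22/3*b**2*c - b**2 - 14/3*b*c + 28/3*c - 2 to the basis.

The other S-polynomials (S(f_1,g_3), S(f_2,g_3)) all reduce to 0 modulo the current basis, so we have a Gröbner basis.
Inter-reduce: drop elements whose leading term is divisible by another's, tail-reduce, and make monic.
Reduced Gröbner basis: {a - 11/3*b**2 + 14/3, b**3*c - 2*b**2*c - 3/11*b**2 - 14/11*b*c + 28/11*c - 6/11}.

Buchberger on the second generating set:
h_1 = -12*a + 44*b**2 - 56, LT = a.
h_2 = a*b*c - 2*a*c - 21*a + 76*b**2 - 100, LT = a*b*c.

S(h_1,h_2): lcm = a*b*c. S = 2*a*c + 21*a - 11/3*b**3*c - 76*b**2 + 14/3*b*c + 100.
  reduce S modulo (h_1, h_2):
  remainder -11/3*b**3*c + 22/3*b**2*c + b**2 + 14/3*b*c - 28/3*c + 2 ≠ 0; add k_3 = -11/3*b**3*c + 22/3*b**2*c + b**2 + 14/3*b*c - 28/3*c + 2 to the basis.

The other S-polynomials (S(h_1,k_3), S(h_2,k_3)) all reduce to 0 modulo the current basis, so we have a Gröbner basis.
Inter-reduce: drop elements whose leading term is divisible by another's, tail-reduce, and make monic.
Reduced Gröbner basis: {a - 11/3*b**2 + 14/3, b**3*c - 2*b**2*c - 3/11*b**2 - 14/11*b*c + 28/11*c - 6/11}.

The two bases agree; hence the ideals are identical.
The same test decides containment: I ⊆ J iff every generator of I reduces to 0 modulo a Gröbner basis of J.

Yes, the ideals are equal.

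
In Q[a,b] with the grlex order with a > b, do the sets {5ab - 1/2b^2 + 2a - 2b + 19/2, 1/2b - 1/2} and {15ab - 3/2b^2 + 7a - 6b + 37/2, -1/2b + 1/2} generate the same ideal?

For a fixed monomial order, each ideal has a unique reduced Gröbner basis; comparing bases decides equality.
Buchberger on the first generating set:
f_1 = 5ab - 1/2b^2 + 2a - 2b + 19/2, LT = ab.
f_2 = 1/2b - 1/2, LT = b.

S(f_1,f_2): lcm = ab. S = -1/10b^2 + 7/5a - 2/5b + 19/10.
  reduce S modulo (f_1, f_2):
  remainder 7/5a + 7/5 ≠ 0; add g_3 = 7/5a + 7/5 to the basis.

The other S-polynomials (S(f_1,g_3), S(f_2,g_3)) all reduce to 0 modulo the current basis, so we have a Gröbner basis.
Inter-reduce: drop elements whose leading term is divisible by another's, tail-reduce, and make monic.
Reduced Gröbner basis: {a + 1, b - 1}.

Buchberger on the second generating set:
h_1 = 15ab - 3/2b^2 + 7a - 6b + 37/2, LT = ab.
h_2 = -1/2b + 1/2, LT = b.

S(h_1,h_2): lcm = ab. S = -1/10b^2 + 22/15a - 2/5b + 37/30.
  reduce S modulo (h_1, h_2):
  remainder 22/15a + 11/15 ≠ 0; add k_3 = 22/15a + 11/15 to the basis.

The other S-polynomials (S(h_1,k_3), S(h_2,k_3)) all reduce to 0 modulo the current basis, so we have a Gröbner basis.
Inter-reduce: drop elements whose leading term is divisible by another's, tail-reduce, and make monic.
Reduced Gröbner basis: {a + 1/2, b - 1}.

These differ, so the ideals are not equal.

No, the ideals differ.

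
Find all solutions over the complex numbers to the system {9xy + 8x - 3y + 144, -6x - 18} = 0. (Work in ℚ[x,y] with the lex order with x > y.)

{(-3, 4)}

Compute a lex Gröbner basis by Buchberger's algorithm.
f_1 = 9xy + 8x - 3y + 144, LT = xy.
f_2 = -6x - 18, LT = x.

S(f_1,f_2): lcm = xy. S = 8/9x - 10/3y + 16.
  leading term x: subtract (-4/27)·f_2 from 8/9x - 10/3y + 16 → -10/3y + 40/3
  leading term y: no divisor's leading term divides it; move -10/3y to the remainder.
  leading term 1: no divisor's leading term divides it; move 40/3 to the remainder.
  remainder -10/3y + 40/3 ≠ 0; add h_3 = -10/3y + 40/3 to the basis.

The other S-polynomials (S(f_1,h_3), S(f_2,h_3)) all reduce to 0 modulo the current basis, so we have a Gröbner basis.
Inter-reduce: drop elements whose leading term is divisible by another's, tail-reduce, and make monic.
Reduced Gröbner basis: {x + 3, y - 4}.

Since the basis is lex-ordered, y - 4 is univariate in y. Its roots are {4}. Back-substituting each root into the other basis elements fixes the other coordinates.
  y = 4: the earlier basis element becomes x + 3 = 0, giving x = -3 — point (-3, 4).
Substituting each solution back into the original system confirms all equations vanish.
A lex Gröbner basis triangularizes the system, enabling back-substitution.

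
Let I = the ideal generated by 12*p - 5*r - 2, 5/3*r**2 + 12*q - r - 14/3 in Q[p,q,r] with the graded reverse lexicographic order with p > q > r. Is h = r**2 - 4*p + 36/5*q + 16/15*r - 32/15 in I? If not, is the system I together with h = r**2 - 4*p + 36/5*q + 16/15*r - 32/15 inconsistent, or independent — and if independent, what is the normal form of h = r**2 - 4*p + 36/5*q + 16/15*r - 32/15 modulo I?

First compute the reduced Gröbner basis of I by Buchberger's algorithm.
f_1 = 12*p - 5*r - 2, LT = p.
f_2 = 5/3*r**2 + 12*q - r - 14/3, LT = r**2.

The S-polynomials (S(f_1,f_2)) all reduce to 0 modulo the current basis, so we have a Gröbner basis.
Inter-reduce: drop elements whose leading term is divisible by another's, tail-reduce, and make monic.
Reduced Gröbner basis: {r**2 + 36/5*q - 3/5*r - 14/5, p - 5/12*r - 1/6}.
Label its elements g_1 = r**2 + 36/5*q - 3/5*r - 14/5, g_2 = p - 5/12*r - 1/6.

Reduce h = r**2 - 4*p + 36/5*q + 16/15*r - 32/15 modulo G:
  leading term r**2: subtract (1)·g_1 from r**2 - 4*p + 36/5*q + 16/15*r - 32/15 → -4*p + 5/3*r + 2/3
  leading term p: subtract (-4)·g_2 from -4*p + 5/3*r + 2/3 → 0
  normal form = 0.
Since the normal form is 0, h ∈ I.

r**2 - 4*p + 36/5*q + 16/15*r - 32/15 lies in I (it reduces to 0).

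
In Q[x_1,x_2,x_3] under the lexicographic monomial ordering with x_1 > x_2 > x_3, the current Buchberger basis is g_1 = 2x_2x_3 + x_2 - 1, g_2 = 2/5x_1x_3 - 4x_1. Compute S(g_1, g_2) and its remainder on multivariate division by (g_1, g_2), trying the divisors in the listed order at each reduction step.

S(g_1, g_2) = 21/2x_1x_2 - 1/2x_1; remainder on division = 21/2x_1x_2 - 1/2x_1.

lcm(LM(g_1), LM(g_2)) = x_1x_2x_3.
S = (lcm/LT(g_1))·g_1 − (lcm/LT(g_2))·g_2 = 21/2x_1x_2 - 1/2x_1.
Reduce S modulo (g_1, g_2) in that order:
  leading term x_1x_2: no divisor's leading term divides it; move 21/2x_1x_2 to the remainder.
  leading term x_1: no divisor's leading term divides it; move -1/2x_1 to the remainder.
The remainder 21/2x_1x_2 - 1/2x_1 is nonzero, so it would be added as the next basis element.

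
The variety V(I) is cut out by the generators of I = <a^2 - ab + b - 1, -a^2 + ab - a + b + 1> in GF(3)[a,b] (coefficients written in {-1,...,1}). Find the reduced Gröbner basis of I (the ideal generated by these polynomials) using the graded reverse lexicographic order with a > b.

f_1 = a^2 - ab + b - 1, LT = a^2.
f_2 = -a^2 + ab - a + b + 1, LT = a^2.

S(f_1,f_2): lcm = a^2. S = -a - b.
  reduce S modulo (f_1, f_2):
  remainder -a - b ≠ 0; add g_3 = -a - b to the basis.

S(f_1,g_3): lcm = a^2. S = ab + b - 1.
  reduce S modulo (f_1, f_2, g_3):
  remainder -b^2 + b - 1 ≠ 0; add g_4 = -b^2 + b - 1 to the basis.

The other S-polynomials (S(f_2,g_3), S(f_1,g_4), S(f_2,g_4), S(g_3,g_4)) all reduce to 0 modulo the current basis, so we have a Gröbner basis.
Inter-reduce: drop elements whose leading term is divisible by another's, tail-reduce, and make monic.

G = {b^2 - b + 1, a + b}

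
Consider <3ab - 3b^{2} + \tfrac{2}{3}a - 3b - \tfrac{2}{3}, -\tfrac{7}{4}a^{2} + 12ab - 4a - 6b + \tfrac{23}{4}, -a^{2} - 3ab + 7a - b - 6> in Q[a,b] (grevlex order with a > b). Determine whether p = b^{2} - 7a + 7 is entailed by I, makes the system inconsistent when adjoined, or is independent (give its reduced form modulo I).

First compute the reduced Gröbner basis of I by Buchberger's algorithm.
f_1 = 3ab - 3b^{2} + \tfrac{2}{3}a - 3b - \tfrac{2}{3}, LT = ab.
f_2 = -\tfrac{7}{4}a^{2} + 12ab - 4a - 6b + \tfrac{23}{4}, LT = a^{2}.
f_3 = -a^{2} - 3ab + 7a - b - 6, LT = a^{2}.

S(f_1,f_2): lcm = a^{2}b. S = \tfrac{41}{7}ab^{2} + \tfrac{2}{9}a^{2} - \tfrac{23}{7}ab - \tfrac{24}{7}b^{2} - \tfrac{2}{9}a + \tfrac{23}{7}b.
  reduce S modulo (f_1, f_2, f_3):
  remainder \tfrac{41}{7}b^{3} - \tfrac{40}{63}b^{2} - \tfrac{4}{81}a + \tfrac{16}{21}b + \tfrac{4}{81} ≠ 0; add h_4 = \tfrac{41}{7}b^{3} - \tfrac{40}{63}b^{2} - \tfrac{4}{81}a + \tfrac{16}{21}b + \tfrac{4}{81} to the basis.

S(f_1,f_3): lcm = a^{2}b. S = -4ab^{2} + \tfrac{2}{9}a^{2} + 6ab - b^{2} - \tfrac{2}{9}a - 6b.
  reduce S modulo (f_1, f_2, f_3, h_4):
  remainder \tfrac{855}{287}b^{2} - \tfrac{6802}{2583}a + \tfrac{368}{287}b + \tfrac{6802}{2583} ≠ 0; add h_5 = \tfrac{855}{287}b^{2} - \tfrac{6802}{2583}a + \tfrac{368}{287}b + \tfrac{6802}{2583} to the basis.

S(f_2,f_3): lcm = a^{2}. S = -\tfrac{69}{7}ab + \tfrac{65}{7}a + \tfrac{17}{7}b - \tfrac{65}{7}.
  reduce S modulo (f_1, f_2, f_3, h_4, h_5):
  remainder \tfrac{373}{135}a - \tfrac{908}{285}b - \tfrac{373}{135} ≠ 0; add h_6 = \tfrac{373}{135}a - \tfrac{908}{285}b - \tfrac{373}{135} to the basis.

S(f_1,h_5): lcm = ab^{2}. S = -b^{3} + \tfrac{358}{405}a^{2} - \tfrac{178}{855}ab - b^{2} - \tfrac{358}{405}a - \tfrac{2}{9}b.
  reduce S modulo (f_1, f_2, f_3, h_4, h_5, h_6):
  remainder \tfrac{36308992}{54534465}b ≠ 0; add h_7 = \tfrac{36308992}{54534465}b to the basis.

The other S-polynomials (S(f_1,h_4), S(f_2,h_4), S(f_3,h_4), S(f_2,h_5), S(f_3,h_5), S(h_4,h_5), S(f_1,h_6), S(f_2,h_6), S(f_3,h_6), S(h_4,h_6), S(h_5,h_6), S(f_1,h_7), S(f_2,h_7), S(f_3,h_7), S(h_4,h_7), S(h_5,h_7), S(h_6,h_7)) all reduce to 0 modulo the current basis, so we have a Gröbner basis.
Inter-reduce: drop elements whose leading term is divisible by another's, tail-reduce, and make monic.
Reduced Gröbner basis: {a - 1, b}.
Label its elements g_1 = a - 1, g_2 = b.

Reduce p = b^{2} - 7a + 7 modulo G:
  leading term b^{2}: subtract (b)·g_2 from b^{2} - 7a + 7 → -7a + 7
  leading term a: subtract (-7)·g_1 from -7a + 7 → 0
  normal form = 0.
Since the normal form is 0, p ∈ I.

Ideal membership is decidable via reduction modulo a Gröbner basis.

b^{2} - 7a + 7 lies in I (it reduces to 0).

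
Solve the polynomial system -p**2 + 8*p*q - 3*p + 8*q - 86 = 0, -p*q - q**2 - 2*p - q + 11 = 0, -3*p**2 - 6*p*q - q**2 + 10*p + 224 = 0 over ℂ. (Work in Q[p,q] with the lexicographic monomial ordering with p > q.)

{(-5, -3)}

Compute a lex Gröbner basis by Buchberger's algorithm.
f_1 = -p**2 + 8*p*q - 3*p + 8*q - 86, LT = p**2.
f_2 = -p*q - 2*p - q**2 - q + 11, LT = p*q.
f_3 = -3*p**2 - 6*p*q + 10*p - q**2 + 224, LT = p**2.

S(f_1,f_2): lcm = p**2*q. S = -2*p**2 - 9*p*q**2 + 2*p*q + 11*p - 8*q**2 + 86*q.
  leading term p**2: subtract (2)·f_1 from -2*p**2 - 9*p*q**2 + 2*p*q + 11*p - 8*q**2 + 86*q → -9*p*q**2 - 14*p*q + 17*p - 8*q**2 + 70*q + 172
  leading term p*q**2: subtract (9*q)·f_2 from -9*p*q**2 - 14*p*q + 17*p - 8*q**2 + 70*q + 172 → 4*p*q + 17*p + 9*q**3 + q**2 - 29*q + 172
  leading term p*q: subtract (-4)·f_2 from 4*p*q + 17*p + 9*q**3 + q**2 - 29*q + 172 → 9*p + 9*q**3 - 3*q**2 - 33*q + 216
  leading term p: no divisor's leading term divides it; move 9*p to the remainder.
  leading term q**3: no divisor's leading term divides it; move 9*q**3 to the remainder.
  leading term q**2: no divisor's leading term divides it; move -3*q**2 to the remainder.
  leading term q: no divisor's leading term divides it; move -33*q to the remainder.
  leading term 1: no divisor's leading term divides it; move 216 to the remainder.
  remainder 9*p + 9*q**3 - 3*q**2 - 33*q + 216 ≠ 0; add h_4 = 9*p + 9*q**3 - 3*q**2 - 33*q + 216 to the basis.

S(f_1,f_3): lcm = p**2. S = -10*p*q + 19/3*p - 1/3*q**2 - 8*q + 482/3.
  leading term p*q: subtract (10)·f_2 from -10*p*q + 19/3*p - 1/3*q**2 - 8*q + 482/3 → 79/3*p + 29/3*q**2 + 2*q + 152/3
  leading term p: subtract (79/27)·h_4 from 79/3*p + 29/3*q**2 + 2*q + 152/3 → -79/3*q**3 + 166/9*q**2 + 887/9*q - 1744/3
  leading term q**3: no divisor's leading term divides it; move -79/3*q**3 to the remainder.
  leading term q**2: no divisor's leading term divides it; move 166/9*q**2 to the remainder.
  leading term q: no divisor's leading term divides it; move 887/9*q to the remainder.
  leading term 1: no divisor's leading term divides it; move -1744/3 to the remainder.
  remainder -79/3*q**3 + 166/9*q**2 + 887/9*q - 1744/3 ≠ 0; add h_5 = -79/3*q**3 + 166/9*q**2 + 887/9*q - 1744/3 to the basis.

S(f_2,f_3): lcm = p**2*q. S = 2*p**2 - p*q**2 + 13/3*p*q - 11*p - 1/3*q**3 + 224/3*q.
  leading term p**2: subtract (-2)·f_1 from 2*p**2 - p*q**2 + 13/3*p*q - 11*p - 1/3*q**3 + 224/3*q → -p*q**2 + 61/3*p*q - 17*p - 1/3*q**3 + 272/3*q - 172
  leading term p*q**2: subtract (q)·f_2 from -p*q**2 + 61/3*p*q - 17*p - 1/3*q**3 + 272/3*q - 172 → 67/3*p*q - 17*p + 2/3*q**3 + q**2 + 239/3*q - 172
  leading term p*q: subtract (-67/3)·f_2 from 67/3*p*q - 17*p + 2/3*q**3 + q**2 + 239/3*q - 172 → -185/3*p + 2/3*q**3 - 64/3*q**2 + 172/3*q + 221/3
  leading term p: subtract (-185/27)·h_4 from -185/3*p + 2/3*q**3 - 64/3*q**2 + 172/3*q + 221/3 → 187/3*q**3 - 377/9*q**2 - 1519/9*q + 4661/3
  leading term q**3: subtract (-187/79)·h_5 from 187/3*q**3 - 377/9*q**2 - 1519/9*q + 4661/3 → 1259/711*q**2 + 45868/711*q + 42091/237
  leading term q**2: no divisor's leading term divides it; move 1259/711*q**2 to the remainder.
  leading term q: no divisor's leading term divides it; move 45868/711*q to the remainder.
  leading term 1: no divisor's leading term divides it; move 42091/237 to the remainder.
  remainder 1259/711*q**2 + 45868/711*q + 42091/237 ≠ 0; add h_6 = 1259/711*q**2 + 45868/711*q + 42091/237 to the basis.

S(f_2,h_5): lcm = p*q**3. S = 640/237*p*q**2 + 887/237*p*q - 1744/79*p + q**4 + q**3 - 11*q**2.
  leading term p*q**2: subtract (-640/237*q)·f_2 from 640/237*p*q**2 + 887/237*p*q - 1744/79*p + q**4 + q**3 - 11*q**2 → -131/79*p*q - 1744/79*p + q**4 - 403/237*q**3 - 3247/237*q**2 + 7040/237*q
  leading term p*q: subtract (131/79)·f_2 from -131/79*p*q - 1744/79*p + q**4 - 403/237*q**3 - 3247/237*q**2 + 7040/237*q → -1482/79*p + q**4 - 403/237*q**3 - 2854/237*q**2 + 7433/237*q - 1441/79
  leading term p: subtract (-494/237)·h_4 from -1482/79*p + q**4 - 403/237*q**3 - 2854/237*q**2 + 7433/237*q - 1441/79 → q**4 + 4043/237*q**3 - 4336/237*q**2 - 8869/237*q + 34127/79
  leading term q**4: subtract (-3/79*q)·h_5 from q**4 + 4043/237*q**3 - 4336/237*q**2 - 8869/237*q + 34127/79 → 1403/79*q**3 - 3449/237*q**2 - 14101/237*q + 34127/79
  leading term q**3: subtract (-4209/6241)·h_5 from 1403/79*q**3 - 3449/237*q**2 - 14101/237*q + 34127/79 → -13191/6241*q**2 + 43494/6241*q + 249201/6241
  leading term q**2: subtract (-118719/99461)·h_6 from -13191/6241*q**2 + 43494/6241*q + 249201/6241 → 8351946/99461*q + 25055838/99461
  leading term q: no divisor's leading term divides it; move 8351946/99461*q to the remainder.
  leading term 1: no divisor's leading term divides it; move 25055838/99461 to the remainder.
  remainder 8351946/99461*q + 25055838/99461 ≠ 0; add h_7 = 8351946/99461*q + 25055838/99461 to the basis.

The other S-polynomials (S(f_1,h_4), S(f_2,h_4), S(f_3,h_4), S(f_1,h_5), S(f_3,h_5), S(h_4,h_5), S(f_1,h_6), S(f_2,h_6), S(f_3,h_6), S(h_4,h_6), S(h_5,h_6), S(f_1,h_7), S(f_2,h_7), S(f_3,h_7), S(h_4,h_7), S(h_5,h_7), S(h_6,h_7)) all reduce to 0 modulo the current basis, so we have a Gröbner basis.
Inter-reduce: drop elements whose leading term is divisible by another's, tail-reduce, and make monic.
Reduced Gröbner basis: {p + 5, q + 3}.

From the last basis element, q + 3 = 0, so q takes values in {-3}. Each choice, substituted upward through the basis, yields the corresponding point(s) of the solution set.
  q = -3: the earlier basis element becomes p + 5 = 0, giving p = -5 — point (-5, -3).
Each listed point satisfies every original equation (direct substitution).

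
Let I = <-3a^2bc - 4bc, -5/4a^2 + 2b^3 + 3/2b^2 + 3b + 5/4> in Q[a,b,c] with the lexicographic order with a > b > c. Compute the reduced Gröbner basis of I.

f_1 = -3a^2bc - 4bc, LT = a^2bc.
f_2 = -5/4a^2 + 2b^3 + 3/2b^2 + 3b + 5/4, LT = a^2.

S(f_1,f_2): lcm = a^2bc. S = 8/5b^4c + 6/5b^3c + 12/5b^2c + 7/3bc.
  reduce S modulo (f_1, f_2):
  remainder 8/5b^4c + 6/5b^3c + 12/5b^2c + 7/3bc ≠ 0; add g_3 = 8/5b^4c + 6/5b^3c + 12/5b^2c + 7/3bc to the basis.

The other S-polynomials (S(f_1,g_3), S(f_2,g_3)) all reduce to 0 modulo the current basis, so we have a Gröbner basis.
Inter-reduce: drop elements whose leading term is divisible by another's, tail-reduce, and make monic.

G = {a^2 - 8/5b^3 - 6/5b^2 - 12/5b - 1, b^4c + 3/4b^3c + 3/2b^2c + 35/24bc}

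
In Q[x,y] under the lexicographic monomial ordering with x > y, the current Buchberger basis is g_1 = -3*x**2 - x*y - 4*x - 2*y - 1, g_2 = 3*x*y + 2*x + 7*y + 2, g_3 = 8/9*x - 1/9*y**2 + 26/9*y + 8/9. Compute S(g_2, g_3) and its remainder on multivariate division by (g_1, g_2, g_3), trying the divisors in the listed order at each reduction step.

lcm(LM(g_2), LM(g_3)) = x*y.
S = (lcm/LT(g_2))·g_2 − (lcm/LT(g_3))·g_3 = 2/3*x + 1/8*y**3 - 13/4*y**2 + 4/3*y + 2/3.
Reduce S modulo (g_1, g_2, g_3) in that order:
  leading term x: subtract (3/4)·g_3 from 2/3*x + 1/8*y**3 - 13/4*y**2 + 4/3*y + 2/3 → 1/8*y**3 - 19/6*y**2 - 5/6*y
  leading term y**3: no divisor's leading term divides it; move 1/8*y**3 to the remainder.
  leading term y**2: no divisor's leading term divides it; move -19/6*y**2 to the remainder.
  leading term y: no divisor's leading term divides it; move -5/6*y to the remainder.
The remainder 1/8*y**3 - 19/6*y**2 - 5/6*y is nonzero, so it would be added as the next basis element.

S(g_2, g_3) = 2/3*x + 1/8*y**3 - 13/4*y**2 + 4/3*y + 2/3; remainder on division = 1/8*y**3 - 19/6*y**2 - 5/6*y.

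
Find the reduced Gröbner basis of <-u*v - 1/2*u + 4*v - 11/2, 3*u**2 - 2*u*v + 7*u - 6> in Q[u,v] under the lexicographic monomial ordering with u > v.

The reduced Gröbner basis is the canonical form of the ideal for this ordering.

f_1 = -u*v - 1/2*u + 4*v - 11/2, LT = u*v.
f_2 = 3*u**2 - 2*u*v + 7*u - 6, LT = u**2.

S(f_1,f_2): lcm = u**2*v. S = 1/2*u**2 + 2/3*u*v**2 - 19/3*u*v + 11/2*u + 2*v.
  reduce S modulo (f_1, f_2):
  remainder 15/2*u + 8/3*v**2 - 27*v + 215/6 ≠ 0; add g_3 = 15/2*u + 8/3*v**2 - 27*v + 215/6 to the basis.

S(f_1,g_3): lcm = u*v. S = 1/2*u - 16/45*v**3 + 18/5*v**2 - 79/9*v + 11/2.
  reduce S modulo (f_1, f_2, g_3):
  remainder -16/45*v**3 + 154/45*v**2 - 314/45*v + 28/9 ≠ 0; add g_4 = -16/45*v**3 + 154/45*v**2 - 314/45*v + 28/9 to the basis.

The other S-polynomials (S(f_2,g_3), S(f_1,g_4), S(f_2,g_4), S(g_3,g_4)) all reduce to 0 modulo the current basis, so we have a Gröbner basis.
Inter-reduce: drop elements whose leading term is divisible by another's, tail-reduce, and make monic.

G = {u + 16/45*v**2 - 18/5*v + 43/9, v**3 - 77/8*v**2 + 157/8*v - 35/4}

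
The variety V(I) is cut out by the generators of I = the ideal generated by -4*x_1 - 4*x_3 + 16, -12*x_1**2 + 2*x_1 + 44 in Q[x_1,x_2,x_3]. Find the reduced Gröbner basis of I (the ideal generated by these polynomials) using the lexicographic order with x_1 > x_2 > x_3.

f_1 = -4*x_1 - 4*x_3 + 16, LT = x_1.
f_2 = -12*x_1**2 + 2*x_1 + 44, LT = x_1**2.

S(f_1,f_2): lcm = x_1**2. S = x_1*x_3 - 23/6*x_1 + 11/3.
  reduce S modulo (f_1, f_2):
  remainder -x_3**2 + 47/6*x_3 - 35/3 ≠ 0; add g_3 = -x_3**2 + 47/6*x_3 - 35/3 to the basis.

The other S-polynomials (S(f_1,g_3), S(f_2,g_3)) all reduce to 0 modulo the current basis, so we have a Gröbner basis.
Inter-reduce: drop elements whose leading term is divisible by another's, tail-reduce, and make monic.

G = {x_1 + x_3 - 4, x_3**2 - 47/6*x_3 + 35/3}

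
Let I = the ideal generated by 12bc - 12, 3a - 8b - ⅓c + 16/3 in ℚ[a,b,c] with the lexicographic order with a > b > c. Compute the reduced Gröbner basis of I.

G = {a - 8/3b - 1/9c + 16/9, bc - 1}

This is the nonlinear analogue of row-reducing a linear system.

f_1 = 12bc - 12, LT = bc.
f_2 = 3a - 8b - ⅓c + 16/3, LT = a.

The S-polynomials (S(f_1,f_2)) all reduce to 0 modulo the current basis, so we have a Gröbner basis.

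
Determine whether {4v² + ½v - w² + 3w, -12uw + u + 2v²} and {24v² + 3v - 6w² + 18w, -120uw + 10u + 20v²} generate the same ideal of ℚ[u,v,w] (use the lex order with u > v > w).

Two ideals are equal iff their reduced Gröbner bases coincide (the reduced basis is unique for a fixed ordering).
Buchberger on the first generating set:
f_1 = 4v² + ½v - w² + 3w, LT = v².
f_2 = -12uw + u + 2v², LT = uw.

The S-polynomials (S(f_1,f_2)) all reduce to 0 modulo the current basis, so we have a Gröbner basis.
Inter-reduce: drop elements whose leading term is divisible by another's, tail-reduce, and make monic.
Reduced Gröbner basis: {uw - 1/12u + 1/48v - 1/24w² + ⅛w, v² + ⅛v - ¼w² + ¾w}.

Buchberger on the second generating set:
h_1 = 24v² + 3v - 6w² + 18w, LT = v².
h_2 = -120uw + 10u + 20v², LT = uw.

The S-polynomials (S(h_1,h_2)) all reduce to 0 modulo the current basis, so we have a Gröbner basis.
Inter-reduce: drop elements whose leading term is divisible by another's, tail-reduce, and make monic.
Reduced Gröbner basis: {uw - 1/12u + 1/48v - 1/24w² + ⅛w, v² + ⅛v - ¼w² + ¾w}.

Same reduced basis, so the two generating sets span the same ideal.

Yes, the ideals are equal.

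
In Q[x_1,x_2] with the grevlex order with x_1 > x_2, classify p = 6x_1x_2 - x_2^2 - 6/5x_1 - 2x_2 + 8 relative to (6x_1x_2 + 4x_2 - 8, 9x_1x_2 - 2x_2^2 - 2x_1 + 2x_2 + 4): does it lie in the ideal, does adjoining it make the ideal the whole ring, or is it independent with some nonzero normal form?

First compute the reduced Gröbner basis of I by Buchberger's algorithm.
f_1 = 6x_1x_2 + 4x_2 - 8, LT = x_1x_2.
f_2 = 9x_1x_2 - 2x_2^2 - 2x_1 + 2x_2 + 4, LT = x_1x_2.

S(f_1,f_2): lcm = x_1x_2. S = 2/9x_2^2 + 2/9x_1 + 4/9x_2 - 16/9.
  reduce S modulo (f_1, f_2):
  remainder 2/9x_2^2 + 2/9x_1 + 4/9x_2 - 16/9 ≠ 0; add h_3 = 2/9x_2^2 + 2/9x_1 + 4/9x_2 - 16/9 to the basis.

S(f_1,h_3): lcm = x_1x_2^2. S = -x_1^2 - 2x_1x_2 + 2/3x_2^2 + 8x_1 - 4/3x_2.
  reduce S modulo (f_1, f_2, h_3):
  remainder -x_1^2 + 22/3x_1 - 4/3x_2 + 8/3 ≠ 0; add h_4 = -x_1^2 + 22/3x_1 - 4/3x_2 + 8/3 to the basis.

The other S-polynomials (S(f_2,h_3), S(f_1,h_4), S(f_2,h_4), S(h_3,h_4)) all reduce to 0 modulo the current basis, so we have a Gröbner basis.
Inter-reduce: drop elements whose leading term is divisible by another's, tail-reduce, and make monic.
Reduced Gröbner basis: {x_1^2 - 22/3x_1 + 4/3x_2 - 8/3, x_1x_2 + 2/3x_2 - 4/3, x_2^2 + x_1 + 2x_2 - 8}.
Label its elements g_1 = x_1^2 - 22/3x_1 + 4/3x_2 - 8/3, g_2 = x_1x_2 + 2/3x_2 - 4/3, g_3 = x_2^2 + x_1 + 2x_2 - 8.

Reduce p = 6x_1x_2 - x_2^2 - 6/5x_1 - 2x_2 + 8 modulo G:
  leading term x_1x_2: subtract (6)·g_2 from 6x_1x_2 - x_2^2 - 6/5x_1 - 2x_2 + 8 → -x_2^2 - 6/5x_1 - 6x_2 + 16
  leading term x_2^2: subtract (-1)·g_3 from -x_2^2 - 6/5x_1 - 6x_2 + 16 → -1/5x_1 - 4x_2 + 8
  leading term x_1: no divisor's leading term divides it; move -1/5x_1 to the remainder.
  leading term x_2: no divisor's leading term divides it; move -4x_2 to the remainder.
  leading term 1: no divisor's leading term divides it; move 8 to the remainder.
  normal form = -1/5x_1 - 4x_2 + 8.
The normal form is nonzero, so p ∉ I. Since p minus its normal form lies in I, I + (p) = I + (r) where r = -1/5x_1 - 4x_2 + 8; decide whether this ideal is the whole ring.
Run Buchberger on G together with r (pairs among the g_i already reduce to 0 since G is a Gröbner basis):
g_1 = x_1^2 - 22/3x_1 + 4/3x_2 - 8/3, LT = x_1^2.
g_2 = x_1x_2 + 2/3x_2 - 4/3, LT = x_1x_2.
g_3 = x_2^2 + x_1 + 2x_2 - 8, LT = x_2^2.
r = -1/5x_1 - 4x_2 + 8, LT = x_1.

S(g_1,r): lcm = x_1^2. S = -20x_1x_2 + 98/3x_1 + 4/3x_2 - 8/3.
  reduce S modulo (g_1, g_2, g_3, r):
  remainder -1916/3x_2 + 3832/3 ≠ 0; add m_5 = -1916/3x_2 + 3832/3 to the basis.

The other S-polynomials (S(g_1,g_2), S(g_1,g_3), S(g_2,g_3), S(g_2,r), S(g_3,r), S(g_1,m_5), S(g_2,m_5), S(g_3,m_5), S(r,m_5)) all reduce to 0 modulo the current basis, so we have a Gröbner basis.
Inter-reduce: drop elements whose leading term is divisible by another's, tail-reduce, and make monic.
Reduced Gröbner basis: {x_1, x_2 - 2}.
The reduced Gröbner basis of I + (p) is {x_1, x_2 - 2} ≠ {1}, a proper ideal, so the enlarged system stays consistent: p is independent of I, with normal form -1/5x_1 - 4x_2 + 8.

6x_1x_2 - x_2^2 - 6/5x_1 - 2x_2 + 8 is independent of I; its normal form modulo I is -1/5x_1 - 4x_2 + 8.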